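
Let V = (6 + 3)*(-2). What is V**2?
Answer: 324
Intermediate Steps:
V = -18 (V = 9*(-2) = -18)
V**2 = (-18)**2 = 324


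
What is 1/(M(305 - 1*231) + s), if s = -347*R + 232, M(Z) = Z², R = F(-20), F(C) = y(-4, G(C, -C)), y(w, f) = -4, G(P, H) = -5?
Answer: 1/7096 ≈ 0.00014092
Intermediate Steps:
F(C) = -4
R = -4
s = 1620 (s = -347*(-4) + 232 = 1388 + 232 = 1620)
1/(M(305 - 1*231) + s) = 1/((305 - 1*231)² + 1620) = 1/((305 - 231)² + 1620) = 1/(74² + 1620) = 1/(5476 + 1620) = 1/7096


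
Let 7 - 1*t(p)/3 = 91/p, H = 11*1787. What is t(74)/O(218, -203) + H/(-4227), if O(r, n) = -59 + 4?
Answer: -85418777/17203890 ≈ -4.9651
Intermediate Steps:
O(r, n) = -55
H = 19657
t(p) = 21 - 273/p
t(74)/O(218, -203) + H/(-4227) = (21 - 273/74)/(-55) + 19657/(-4227) = (21 - 273*1/74)*(-1/55) + 19657*(-1/4227) = (21 - 273/74)*(-1/55) - 19657/4227 = (1281/74)*(-1/55) - 19657/4227 = -1281/4070 - 19657/4227 = -85418777/17203890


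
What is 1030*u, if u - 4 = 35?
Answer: 40170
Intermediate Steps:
u = 39 (u = 4 + 35 = 39)
1030*u = 1030*39 = 40170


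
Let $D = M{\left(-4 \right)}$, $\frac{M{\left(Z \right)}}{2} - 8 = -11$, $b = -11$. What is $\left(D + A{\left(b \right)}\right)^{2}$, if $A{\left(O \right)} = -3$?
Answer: $81$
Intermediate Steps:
$M{\left(Z \right)} = -6$ ($M{\left(Z \right)} = 16 + 2 \left(-11\right) = 16 - 22 = -6$)
$D = -6$
$\left(D + A{\left(b \right)}\right)^{2} = \left(-6 - 3\right)^{2} = \left(-9\right)^{2} = 81$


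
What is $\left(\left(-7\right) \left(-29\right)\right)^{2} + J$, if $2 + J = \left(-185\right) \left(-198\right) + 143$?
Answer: $77980$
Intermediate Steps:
$J = 36771$ ($J = -2 + \left(\left(-185\right) \left(-198\right) + 143\right) = -2 + \left(36630 + 143\right) = -2 + 36773 = 36771$)
$\left(\left(-7\right) \left(-29\right)\right)^{2} + J = \left(\left(-7\right) \left(-29\right)\right)^{2} + 36771 = 203^{2} + 36771 = 41209 + 36771 = 77980$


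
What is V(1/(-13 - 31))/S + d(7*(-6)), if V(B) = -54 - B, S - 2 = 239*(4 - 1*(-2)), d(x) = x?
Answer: -2656103/63184 ≈ -42.038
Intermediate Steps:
S = 1436 (S = 2 + 239*(4 - 1*(-2)) = 2 + 239*(4 + 2) = 2 + 239*6 = 2 + 1434 = 1436)
V(1/(-13 - 31))/S + d(7*(-6)) = (-54 - 1/(-13 - 31))/1436 + 7*(-6) = (-54 - 1/(-44))*(1/1436) - 42 = (-54 - 1*(-1/44))*(1/1436) - 42 = (-54 + 1/44)*(1/1436) - 42 = -2375/44*1/1436 - 42 = -2375/63184 - 42 = -2656103/63184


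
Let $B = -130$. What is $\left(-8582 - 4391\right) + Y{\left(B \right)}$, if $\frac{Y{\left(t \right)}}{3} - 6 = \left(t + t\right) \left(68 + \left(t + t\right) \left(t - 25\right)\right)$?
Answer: $-31499995$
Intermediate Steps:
$Y{\left(t \right)} = 18 + 6 t \left(68 + 2 t \left(-25 + t\right)\right)$ ($Y{\left(t \right)} = 18 + 3 \left(t + t\right) \left(68 + \left(t + t\right) \left(t - 25\right)\right) = 18 + 3 \cdot 2 t \left(68 + 2 t \left(-25 + t\right)\right) = 18 + 6 t \left(68 + 2 t \left(-25 + t\right)\right)$)
$\left(-8582 - 4391\right) + Y{\left(B \right)} = \left(-8582 - 4391\right) + \left(18 - 300 \left(-130\right)^{2} + 12 \left(-130\right)^{3} + 408 \left(-130\right)\right) = -12973 + \left(18 - 5070000 + 12 \left(-2197000\right) - 53040\right) = -12973 - 31487022 = -31499995$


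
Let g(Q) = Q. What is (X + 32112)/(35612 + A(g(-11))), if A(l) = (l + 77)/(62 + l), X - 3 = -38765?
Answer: -56525/302713 ≈ -0.18673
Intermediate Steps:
X = -38762 (X = 3 - 38765 = -38762)
A(l) = (77 + l)/(62 + l)
(X + 32112)/(35612 + A(g(-11))) = (-38762 + 32112)/(35612 + (77 - 11)/(62 - 11)) = -6650/(35612 + 66/51) = -6650/(35612 + (1/51)*66) = -6650/(35612 + 22/17) = -6650/605426/17 = -6650*17/605426 = -56525/302713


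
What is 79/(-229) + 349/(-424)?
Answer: -113417/97096 ≈ -1.1681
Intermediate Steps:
79/(-229) + 349/(-424) = 79*(-1/229) + 349*(-1/424) = -79/229 - 349/424 = -113417/97096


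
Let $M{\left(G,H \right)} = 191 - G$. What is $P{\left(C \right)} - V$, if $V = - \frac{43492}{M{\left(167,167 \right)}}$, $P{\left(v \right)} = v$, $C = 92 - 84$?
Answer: $\frac{10921}{6} \approx 1820.2$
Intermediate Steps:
$C = 8$ ($C = 92 - 84 = 8$)
$V = - \frac{10873}{6}$ ($V = - \frac{43492}{191 - 167} = - \frac{43492}{24} = \left(-43492\right) \frac{1}{24} = - \frac{10873}{6} \approx -1812.2$)
$P{\left(C \right)} - V = 8 - - \frac{10873}{6} = 8 + \frac{10873}{6} = \frac{10921}{6}$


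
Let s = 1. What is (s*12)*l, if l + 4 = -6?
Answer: -120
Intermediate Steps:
l = -10 (l = -4 - 6 = -10)
(s*12)*l = (1*12)*(-10) = 12*(-10) = -120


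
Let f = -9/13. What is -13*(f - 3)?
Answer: 48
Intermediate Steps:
f = -9/13 (f = -9*1/13 = -9/13 ≈ -0.69231)
-13*(f - 3) = -13*(-9/13 - 3) = -13*(-48/13) = 48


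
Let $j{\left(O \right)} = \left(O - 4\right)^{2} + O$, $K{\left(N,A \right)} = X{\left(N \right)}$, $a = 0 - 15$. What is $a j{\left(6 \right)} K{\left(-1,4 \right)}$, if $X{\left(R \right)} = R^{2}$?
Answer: $-150$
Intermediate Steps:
$a = -15$ ($a = 0 - 15 = -15$)
$K{\left(N,A \right)} = N^{2}$
$j{\left(O \right)} = O + \left(-4 + O\right)^{2}$ ($j{\left(O \right)} = \left(-4 + O\right)^{2} + O = O + \left(-4 + O\right)^{2}$)
$a j{\left(6 \right)} K{\left(-1,4 \right)} = - 15 \left(6 + \left(-4 + 6\right)^{2}\right) \left(-1\right)^{2} = - 15 \left(6 + 2^{2}\right) 1 = - 15 \left(6 + 4\right) 1 = \left(-15\right) 10 \cdot 1 = \left(-150\right) 1 = -150$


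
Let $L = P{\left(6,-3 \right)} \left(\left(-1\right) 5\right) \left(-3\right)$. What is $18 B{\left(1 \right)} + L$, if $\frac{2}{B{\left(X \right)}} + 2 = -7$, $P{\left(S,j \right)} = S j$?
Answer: $-274$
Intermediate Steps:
$B{\left(X \right)} = - \frac{2}{9}$ ($B{\left(X \right)} = \frac{2}{-2 - 7} = \frac{2}{-9} = 2 \left(- \frac{1}{9}\right) = - \frac{2}{9}$)
$L = -270$ ($L = 6 \left(-3\right) \left(\left(-1\right) 5\right) \left(-3\right) = \left(-18\right) \left(-5\right) \left(-3\right) = 90 \left(-3\right) = -270$)
$18 B{\left(1 \right)} + L = 18 \left(- \frac{2}{9}\right) - 270 = -4 - 270 = -274$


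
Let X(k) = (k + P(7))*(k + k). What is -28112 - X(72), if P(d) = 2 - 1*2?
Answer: -38480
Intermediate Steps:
P(d) = 0 (P(d) = 2 - 2 = 0)
X(k) = 2*k² (X(k) = (k + 0)*(k + k) = k*(2*k) = 2*k²)
-28112 - X(72) = -28112 - 2*72² = -28112 - 2*5184 = -28112 - 1*10368 = -28112 - 10368 = -38480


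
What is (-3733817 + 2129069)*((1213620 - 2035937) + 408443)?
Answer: 664163473752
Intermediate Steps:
(-3733817 + 2129069)*((1213620 - 2035937) + 408443) = -1604748*(-822317 + 408443) = -1604748*(-413874) = 664163473752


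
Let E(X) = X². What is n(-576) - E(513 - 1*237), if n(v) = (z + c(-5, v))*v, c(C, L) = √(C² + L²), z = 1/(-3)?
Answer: -75984 - 576*√331801 ≈ -4.0777e+5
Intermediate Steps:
z = -⅓ ≈ -0.33333
n(v) = v*(-⅓ + √(25 + v²)) (n(v) = (-⅓ + √((-5)² + v²))*v = (-⅓ + √(25 + v²))*v = v*(-⅓ + √(25 + v²)))
n(-576) - E(513 - 1*237) = -576*(-⅓ + √(25 + (-576)²)) - (513 - 1*237)² = -576*(-⅓ + √(25 + 331776)) - (513 - 237)² = -576*(-⅓ + √331801) - 1*276² = (192 - 576*√331801) - 1*76176 = (192 - 576*√331801) - 76176 = -75984 - 576*√331801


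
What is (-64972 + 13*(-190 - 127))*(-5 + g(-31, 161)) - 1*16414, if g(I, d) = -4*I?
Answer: -8238481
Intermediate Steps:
(-64972 + 13*(-190 - 127))*(-5 + g(-31, 161)) - 1*16414 = (-64972 + 13*(-190 - 127))*(-5 - 4*(-31)) - 1*16414 = (-64972 + 13*(-317))*(-5 + 124) - 16414 = (-64972 - 4121)*119 - 16414 = -69093*119 - 16414 = -8222067 - 16414 = -8238481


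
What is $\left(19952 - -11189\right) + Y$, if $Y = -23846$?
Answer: $7295$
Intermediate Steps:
$\left(19952 - -11189\right) + Y = \left(19952 - -11189\right) - 23846 = \left(19952 + 11189\right) - 23846 = 31141 - 23846 = 7295$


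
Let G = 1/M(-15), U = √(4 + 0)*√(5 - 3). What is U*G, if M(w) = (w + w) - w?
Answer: -2*√2/15 ≈ -0.18856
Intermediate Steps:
M(w) = w (M(w) = 2*w - w = w)
U = 2*√2 (U = √4*√2 = 2*√2 ≈ 2.8284)
G = -1/15 (G = 1/(-15) = -1/15 ≈ -0.066667)
U*G = (2*√2)*(-1/15) = -2*√2/15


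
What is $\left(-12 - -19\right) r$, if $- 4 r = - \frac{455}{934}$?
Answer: $\frac{3185}{3736} \approx 0.85252$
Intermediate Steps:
$r = \frac{455}{3736}$ ($r = - \frac{\left(-455\right) \frac{1}{934}}{4} = \left(- \frac{1}{4}\right) \left(- \frac{455}{934}\right) = \frac{455}{3736} \approx 0.12179$)
$\left(-12 - -19\right) r = \left(-12 - -19\right) \frac{455}{3736} = \left(-12 + 19\right) \frac{455}{3736} = 7 \cdot \frac{455}{3736} = \frac{3185}{3736}$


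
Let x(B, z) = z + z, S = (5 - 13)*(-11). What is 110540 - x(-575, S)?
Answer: 110364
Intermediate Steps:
S = 88 (S = -8*(-11) = 88)
x(B, z) = 2*z
110540 - x(-575, S) = 110540 - 2*88 = 110540 - 1*176 = 110540 - 176 = 110364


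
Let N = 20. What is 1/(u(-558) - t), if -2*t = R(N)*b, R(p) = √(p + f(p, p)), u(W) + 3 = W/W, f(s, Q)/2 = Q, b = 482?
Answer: 1/1742428 + 241*√15/1742428 ≈ 0.00053626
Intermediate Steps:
f(s, Q) = 2*Q
u(W) = -2 (u(W) = -3 + W/W = -3 + 1 = -2)
R(p) = √3*√p (R(p) = √(p + 2*p) = √(3*p) = √3*√p)
t = -482*√15 (t = -√3*√20*482/2 = -√3*(2*√5)*482/2 = -2*√15*482/2 = -482*√15 ≈ -1866.8)
1/(u(-558) - t) = 1/(-2 - (-482)*√15) = 1/(-2 + 482*√15)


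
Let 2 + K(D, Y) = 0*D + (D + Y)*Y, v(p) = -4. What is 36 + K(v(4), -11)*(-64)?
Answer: -10396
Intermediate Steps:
K(D, Y) = -2 + Y*(D + Y) (K(D, Y) = -2 + (0*D + (D + Y)*Y) = -2 + (0 + Y*(D + Y)) = -2 + Y*(D + Y))
36 + K(v(4), -11)*(-64) = 36 + (-2 + (-11)² - 4*(-11))*(-64) = 36 + (-2 + 121 + 44)*(-64) = 36 + 163*(-64) = 36 - 10432 = -10396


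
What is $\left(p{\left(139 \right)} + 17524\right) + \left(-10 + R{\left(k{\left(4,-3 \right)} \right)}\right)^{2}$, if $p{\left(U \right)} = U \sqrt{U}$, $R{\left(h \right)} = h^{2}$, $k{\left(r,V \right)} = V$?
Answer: $17525 + 139 \sqrt{139} \approx 19164.0$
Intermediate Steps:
$p{\left(U \right)} = U^{\frac{3}{2}}$
$\left(p{\left(139 \right)} + 17524\right) + \left(-10 + R{\left(k{\left(4,-3 \right)} \right)}\right)^{2} = \left(139^{\frac{3}{2}} + 17524\right) + \left(-10 + \left(-3\right)^{2}\right)^{2} = \left(139 \sqrt{139} + 17524\right) + \left(-10 + 9\right)^{2} = \left(17524 + 139 \sqrt{139}\right) + \left(-1\right)^{2} = \left(17524 + 139 \sqrt{139}\right) + 1 = 17525 + 139 \sqrt{139}$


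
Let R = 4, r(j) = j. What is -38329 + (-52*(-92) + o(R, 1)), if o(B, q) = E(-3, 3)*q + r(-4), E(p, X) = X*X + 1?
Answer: -33539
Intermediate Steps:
E(p, X) = 1 + X**2 (E(p, X) = X**2 + 1 = 1 + X**2)
o(B, q) = -4 + 10*q (o(B, q) = (1 + 3**2)*q - 4 = (1 + 9)*q - 4 = 10*q - 4 = -4 + 10*q)
-38329 + (-52*(-92) + o(R, 1)) = -38329 + (-52*(-92) + (-4 + 10*1)) = -38329 + (4784 + (-4 + 10)) = -38329 + (4784 + 6) = -38329 + 4790 = -33539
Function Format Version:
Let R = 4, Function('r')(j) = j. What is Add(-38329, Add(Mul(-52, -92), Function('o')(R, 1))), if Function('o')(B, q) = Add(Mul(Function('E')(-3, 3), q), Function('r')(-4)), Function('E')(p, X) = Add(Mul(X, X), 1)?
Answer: -33539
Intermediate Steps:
Function('E')(p, X) = Add(1, Pow(X, 2)) (Function('E')(p, X) = Add(Pow(X, 2), 1) = Add(1, Pow(X, 2)))
Function('o')(B, q) = Add(-4, Mul(10, q)) (Function('o')(B, q) = Add(Mul(Add(1, Pow(3, 2)), q), -4) = Add(Mul(Add(1, 9), q), -4) = Add(Mul(10, q), -4) = Add(-4, Mul(10, q)))
Add(-38329, Add(Mul(-52, -92), Function('o')(R, 1))) = Add(-38329, Add(Mul(-52, -92), Add(-4, Mul(10, 1)))) = Add(-38329, Add(4784, Add(-4, 10))) = Add(-38329, Add(4784, 6)) = Add(-38329, 4790) = -33539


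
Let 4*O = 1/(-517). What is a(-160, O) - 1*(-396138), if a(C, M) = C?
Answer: 395978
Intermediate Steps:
O = -1/2068 (O = (1/4)/(-517) = (1/4)*(-1/517) = -1/2068 ≈ -0.00048356)
a(-160, O) - 1*(-396138) = -160 - 1*(-396138) = -160 + 396138 = 395978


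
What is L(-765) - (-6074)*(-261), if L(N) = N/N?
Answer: -1585313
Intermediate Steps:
L(N) = 1
L(-765) - (-6074)*(-261) = 1 - (-6074)*(-261) = 1 - 1*1585314 = 1 - 1585314 = -1585313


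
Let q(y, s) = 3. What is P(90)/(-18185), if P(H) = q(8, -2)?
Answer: -3/18185 ≈ -0.00016497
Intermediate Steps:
P(H) = 3
P(90)/(-18185) = 3/(-18185) = 3*(-1/18185) = -3/18185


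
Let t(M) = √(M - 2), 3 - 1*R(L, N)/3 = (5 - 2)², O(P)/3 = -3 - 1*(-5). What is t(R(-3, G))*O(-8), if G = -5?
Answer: 12*I*√5 ≈ 26.833*I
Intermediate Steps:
O(P) = 6 (O(P) = 3*(-3 - 1*(-5)) = 3*(-3 + 5) = 3*2 = 6)
R(L, N) = -18 (R(L, N) = 9 - 3*(5 - 2)² = 9 - 3*3² = 9 - 3*9 = 9 - 27 = -18)
t(M) = √(-2 + M)
t(R(-3, G))*O(-8) = √(-2 - 18)*6 = √(-20)*6 = (2*I*√5)*6 = 12*I*√5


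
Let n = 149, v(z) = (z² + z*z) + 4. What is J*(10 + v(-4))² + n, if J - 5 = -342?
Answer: -712943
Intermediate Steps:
J = -337 (J = 5 - 342 = -337)
v(z) = 4 + 2*z² (v(z) = (z² + z²) + 4 = 2*z² + 4 = 4 + 2*z²)
J*(10 + v(-4))² + n = -337*(10 + (4 + 2*(-4)²))² + 149 = -337*(10 + (4 + 2*16))² + 149 = -337*(10 + (4 + 32))² + 149 = -337*(10 + 36)² + 149 = -337*46² + 149 = -337*2116 + 149 = -713092 + 149 = -712943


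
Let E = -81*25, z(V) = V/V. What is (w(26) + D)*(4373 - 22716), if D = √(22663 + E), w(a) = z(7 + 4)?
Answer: -18343 - 18343*√20638 ≈ -2.6535e+6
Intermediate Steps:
z(V) = 1
w(a) = 1
E = -2025
D = √20638 (D = √(22663 - 2025) = √20638 ≈ 143.66)
(w(26) + D)*(4373 - 22716) = (1 + √20638)*(4373 - 22716) = (1 + √20638)*(-18343) = -18343 - 18343*√20638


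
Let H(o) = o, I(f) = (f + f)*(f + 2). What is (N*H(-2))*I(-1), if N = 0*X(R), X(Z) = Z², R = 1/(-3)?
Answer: 0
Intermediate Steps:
R = -⅓ ≈ -0.33333
I(f) = 2*f*(2 + f) (I(f) = (2*f)*(2 + f) = 2*f*(2 + f))
N = 0 (N = 0*(-⅓)² = 0*(⅑) = 0)
(N*H(-2))*I(-1) = (0*(-2))*(2*(-1)*(2 - 1)) = 0*(2*(-1)*1) = 0*(-2) = 0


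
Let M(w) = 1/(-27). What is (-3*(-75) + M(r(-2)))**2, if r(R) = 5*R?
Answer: 36893476/729 ≈ 50608.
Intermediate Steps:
M(w) = -1/27
(-3*(-75) + M(r(-2)))**2 = (-3*(-75) - 1/27)**2 = (225 - 1/27)**2 = (6074/27)**2 = 36893476/729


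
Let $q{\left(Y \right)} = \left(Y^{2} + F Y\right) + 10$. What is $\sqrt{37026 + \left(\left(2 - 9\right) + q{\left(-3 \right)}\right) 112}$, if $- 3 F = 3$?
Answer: $\sqrt{38706} \approx 196.74$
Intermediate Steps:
$F = -1$ ($F = \left(- \frac{1}{3}\right) 3 = -1$)
$q{\left(Y \right)} = 10 + Y^{2} - Y$ ($q{\left(Y \right)} = \left(Y^{2} - Y\right) + 10 = 10 + Y^{2} - Y$)
$\sqrt{37026 + \left(\left(2 - 9\right) + q{\left(-3 \right)}\right) 112} = \sqrt{37026 + \left(\left(2 - 9\right) + \left(10 + \left(-3\right)^{2} - -3\right)\right) 112} = \sqrt{37026 + \left(-7 + \left(10 + 9 + 3\right)\right) 112} = \sqrt{37026 + \left(-7 + 22\right) 112} = \sqrt{37026 + 15 \cdot 112} = \sqrt{37026 + 1680} = \sqrt{38706}$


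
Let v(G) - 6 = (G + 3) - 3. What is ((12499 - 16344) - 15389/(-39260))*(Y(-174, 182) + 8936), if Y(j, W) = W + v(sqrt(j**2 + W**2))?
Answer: -344292568391/9815 - 150939311*sqrt(634)/3926 ≈ -3.6046e+7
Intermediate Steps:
v(G) = 6 + G (v(G) = 6 + ((G + 3) - 3) = 6 + ((3 + G) - 3) = 6 + G)
Y(j, W) = 6 + W + sqrt(W**2 + j**2) (Y(j, W) = W + (6 + sqrt(j**2 + W**2)) = W + (6 + sqrt(W**2 + j**2)) = 6 + W + sqrt(W**2 + j**2))
((12499 - 16344) - 15389/(-39260))*(Y(-174, 182) + 8936) = ((12499 - 16344) - 15389/(-39260))*((6 + 182 + sqrt(182**2 + (-174)**2)) + 8936) = (-3845 - 15389*(-1/39260))*((6 + 182 + sqrt(33124 + 30276)) + 8936) = (-3845 + 15389/39260)*((6 + 182 + sqrt(63400)) + 8936) = -150939311*((6 + 182 + 10*sqrt(634)) + 8936)/39260 = -150939311*((188 + 10*sqrt(634)) + 8936)/39260 = -150939311*(9124 + 10*sqrt(634))/39260 = -344292568391/9815 - 150939311*sqrt(634)/3926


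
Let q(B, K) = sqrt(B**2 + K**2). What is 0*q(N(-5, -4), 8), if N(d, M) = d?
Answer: 0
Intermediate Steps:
0*q(N(-5, -4), 8) = 0*sqrt((-5)**2 + 8**2) = 0*sqrt(25 + 64) = 0*sqrt(89) = 0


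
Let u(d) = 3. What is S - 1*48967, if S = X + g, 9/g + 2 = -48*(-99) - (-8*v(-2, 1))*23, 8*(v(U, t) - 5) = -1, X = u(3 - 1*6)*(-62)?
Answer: -277566982/5647 ≈ -49153.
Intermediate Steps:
X = -186 (X = 3*(-62) = -186)
v(U, t) = 39/8 (v(U, t) = 5 + (⅛)*(-1) = 5 - ⅛ = 39/8)
g = 9/5647 (g = 9/(-2 + (-48*(-99) - (-8*39/8)*23)) = 9/(-2 + (4752 - (-39)*23)) = 9/(-2 + (4752 - 1*(-897))) = 9/(-2 + (4752 + 897)) = 9/(-2 + 5649) = 9/5647 ≈ 0.0015938)
S = -1050333/5647 (S = -186 + 9/5647 = -1050333/5647 ≈ -186.00)
S - 1*48967 = -1050333/5647 - 1*48967 = -1050333/5647 - 48967 = -277566982/5647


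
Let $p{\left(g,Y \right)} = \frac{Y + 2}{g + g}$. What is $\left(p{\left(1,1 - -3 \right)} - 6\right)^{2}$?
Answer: $9$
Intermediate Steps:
$p{\left(g,Y \right)} = \frac{2 + Y}{2 g}$
$\left(p{\left(1,1 - -3 \right)} - 6\right)^{2} = \left(\frac{2 + \left(1 - -3\right)}{2 \cdot 1} - 6\right)^{2} = \left(\frac{1}{2} \cdot 1 \left(2 + \left(1 + 3\right)\right) - 6\right)^{2} = \left(\frac{1}{2} \cdot 1 \left(2 + 4\right) - 6\right)^{2} = \left(\frac{1}{2} \cdot 1 \cdot 6 - 6\right)^{2} = \left(3 - 6\right)^{2} = \left(-3\right)^{2} = 9$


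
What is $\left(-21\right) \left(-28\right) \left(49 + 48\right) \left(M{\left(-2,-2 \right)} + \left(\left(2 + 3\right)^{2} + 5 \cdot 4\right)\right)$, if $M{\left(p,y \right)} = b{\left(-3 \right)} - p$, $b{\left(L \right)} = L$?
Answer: $2509584$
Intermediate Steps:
$M{\left(p,y \right)} = -3 - p$
$\left(-21\right) \left(-28\right) \left(49 + 48\right) \left(M{\left(-2,-2 \right)} + \left(\left(2 + 3\right)^{2} + 5 \cdot 4\right)\right) = \left(-21\right) \left(-28\right) \left(49 + 48\right) \left(\left(-3 - -2\right) + \left(\left(2 + 3\right)^{2} + 5 \cdot 4\right)\right) = 588 \cdot 97 \left(\left(-3 + 2\right) + \left(5^{2} + 20\right)\right) = 588 \cdot 97 \left(-1 + \left(25 + 20\right)\right) = 588 \cdot 97 \left(-1 + 45\right) = 588 \cdot 97 \cdot 44 = 588 \cdot 4268 = 2509584$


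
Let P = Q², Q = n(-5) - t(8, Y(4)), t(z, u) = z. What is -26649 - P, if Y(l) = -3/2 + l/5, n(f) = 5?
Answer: -26658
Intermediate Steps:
Y(l) = -3/2 + l/5 (Y(l) = -3*½ + l*(⅕) = -3/2 + l/5)
Q = -3 (Q = 5 - 1*8 = 5 - 8 = -3)
P = 9 (P = (-3)² = 9)
-26649 - P = -26649 - 1*9 = -26649 - 9 = -26658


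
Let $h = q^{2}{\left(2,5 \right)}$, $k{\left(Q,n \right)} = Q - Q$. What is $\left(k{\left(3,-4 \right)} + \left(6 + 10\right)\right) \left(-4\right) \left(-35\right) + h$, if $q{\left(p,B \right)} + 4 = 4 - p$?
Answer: $2244$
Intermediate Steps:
$k{\left(Q,n \right)} = 0$
$q{\left(p,B \right)} = - p$ ($q{\left(p,B \right)} = -4 - \left(-4 + p\right) = - p$)
$h = 4$ ($h = \left(\left(-1\right) 2\right)^{2} = \left(-2\right)^{2} = 4$)
$\left(k{\left(3,-4 \right)} + \left(6 + 10\right)\right) \left(-4\right) \left(-35\right) + h = \left(0 + \left(6 + 10\right)\right) \left(-4\right) \left(-35\right) + 4 = \left(0 + 16\right) \left(-4\right) \left(-35\right) + 4 = 16 \left(-4\right) \left(-35\right) + 4 = \left(-64\right) \left(-35\right) + 4 = 2240 + 4 = 2244$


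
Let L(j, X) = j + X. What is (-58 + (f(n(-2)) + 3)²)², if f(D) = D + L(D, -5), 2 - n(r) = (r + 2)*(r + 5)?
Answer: 2916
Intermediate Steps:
L(j, X) = X + j
n(r) = 2 - (2 + r)*(5 + r) (n(r) = 2 - (r + 2)*(r + 5) = 2 - (2 + r)*(5 + r))
f(D) = -5 + 2*D (f(D) = D + (-5 + D) = -5 + 2*D)
(-58 + (f(n(-2)) + 3)²)² = (-58 + ((-5 + 2*(-8 - 1*(-2)² - 7*(-2))) + 3)²)² = (-58 + ((-5 + 2*(-8 - 1*4 + 14)) + 3)²)² = (-58 + ((-5 + 2*(-8 - 4 + 14)) + 3)²)² = (-58 + ((-5 + 2*2) + 3)²)² = (-58 + ((-5 + 4) + 3)²)² = (-58 + (-1 + 3)²)² = (-58 + 2²)² = (-58 + 4)² = (-54)² = 2916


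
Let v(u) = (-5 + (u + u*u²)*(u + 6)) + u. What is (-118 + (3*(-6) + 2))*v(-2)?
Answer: 6298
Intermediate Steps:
v(u) = -5 + u + (6 + u)*(u + u³) (v(u) = (-5 + (u + u³)*(6 + u)) + u = (-5 + (6 + u)*(u + u³)) + u = -5 + u + (6 + u)*(u + u³))
(-118 + (3*(-6) + 2))*v(-2) = (-118 + (3*(-6) + 2))*(-5 + (-2)² + (-2)⁴ + 6*(-2)³ + 7*(-2)) = (-118 + (-18 + 2))*(-5 + 4 + 16 + 6*(-8) - 14) = (-118 - 16)*(-5 + 4 + 16 - 48 - 14) = -134*(-47) = 6298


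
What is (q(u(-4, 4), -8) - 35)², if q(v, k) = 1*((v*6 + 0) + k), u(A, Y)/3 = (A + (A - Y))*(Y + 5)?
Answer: 3948169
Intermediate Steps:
u(A, Y) = 3*(5 + Y)*(-Y + 2*A) (u(A, Y) = 3*((A + (A - Y))*(Y + 5)) = 3*((-Y + 2*A)*(5 + Y)) = 3*((5 + Y)*(-Y + 2*A)) = 3*(5 + Y)*(-Y + 2*A))
q(v, k) = k + 6*v (q(v, k) = 1*((6*v + 0) + k) = 1*(6*v + k) = 1*(k + 6*v) = k + 6*v)
(q(u(-4, 4), -8) - 35)² = ((-8 + 6*(-15*4 - 3*4² + 30*(-4) + 6*(-4)*4)) - 35)² = ((-8 + 6*(-60 - 3*16 - 120 - 96)) - 35)² = ((-8 + 6*(-60 - 48 - 120 - 96)) - 35)² = ((-8 + 6*(-324)) - 35)² = ((-8 - 1944) - 35)² = (-1952 - 35)² = (-1987)² = 3948169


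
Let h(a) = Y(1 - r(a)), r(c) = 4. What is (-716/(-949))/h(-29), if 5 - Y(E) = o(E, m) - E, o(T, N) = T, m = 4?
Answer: 716/4745 ≈ 0.15090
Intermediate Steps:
Y(E) = 5 (Y(E) = 5 - (E - E) = 5 - 1*0 = 5 + 0 = 5)
h(a) = 5
(-716/(-949))/h(-29) = -716/(-949)/5 = -716*(-1/949)*(⅕) = (716/949)*(⅕) = 716/4745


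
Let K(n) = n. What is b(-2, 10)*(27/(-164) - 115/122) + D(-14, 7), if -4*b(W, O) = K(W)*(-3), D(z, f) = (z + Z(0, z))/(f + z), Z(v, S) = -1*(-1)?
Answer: 492721/140056 ≈ 3.5180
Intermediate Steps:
Z(v, S) = 1
D(z, f) = (1 + z)/(f + z) (D(z, f) = (z + 1)/(f + z) = (1 + z)/(f + z))
b(W, O) = 3*W/4 (b(W, O) = -W*(-3)/4 = -(-3)*W/4 = 3*W/4)
b(-2, 10)*(27/(-164) - 115/122) + D(-14, 7) = ((3/4)*(-2))*(27/(-164) - 115/122) + (1 - 14)/(7 - 14) = -3*(27*(-1/164) - 115*1/122)/2 - 13/(-7) = -3*(-27/164 - 115/122)/2 - 1/7*(-13) = -3/2*(-11077/10004) + 13/7 = 33231/20008 + 13/7 = 492721/140056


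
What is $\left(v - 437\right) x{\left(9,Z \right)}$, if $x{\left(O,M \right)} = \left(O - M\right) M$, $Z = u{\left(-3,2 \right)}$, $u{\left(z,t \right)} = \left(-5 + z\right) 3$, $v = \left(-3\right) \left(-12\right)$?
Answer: $317592$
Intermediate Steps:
$v = 36$
$u{\left(z,t \right)} = -15 + 3 z$
$Z = -24$ ($Z = -15 + 3 \left(-3\right) = -15 - 9 = -24$)
$x{\left(O,M \right)} = M \left(O - M\right)$
$\left(v - 437\right) x{\left(9,Z \right)} = \left(36 - 437\right) \left(- 24 \left(9 - -24\right)\right) = - 401 \left(- 24 \left(9 + 24\right)\right) = - 401 \left(\left(-24\right) 33\right) = \left(-401\right) \left(-792\right) = 317592$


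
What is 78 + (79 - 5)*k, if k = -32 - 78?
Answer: -8062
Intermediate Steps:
k = -110
78 + (79 - 5)*k = 78 + (79 - 5)*(-110) = 78 + 74*(-110) = 78 - 8140 = -8062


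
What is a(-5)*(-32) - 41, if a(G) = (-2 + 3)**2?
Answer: -73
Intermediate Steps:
a(G) = 1 (a(G) = 1**2 = 1)
a(-5)*(-32) - 41 = 1*(-32) - 41 = -32 - 41 = -73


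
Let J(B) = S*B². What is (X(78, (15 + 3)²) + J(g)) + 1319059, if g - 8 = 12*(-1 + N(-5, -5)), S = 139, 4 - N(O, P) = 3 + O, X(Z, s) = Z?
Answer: 1961873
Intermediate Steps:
N(O, P) = 1 - O (N(O, P) = 4 - (3 + O) = 4 + (-3 - O) = 1 - O)
g = 68 (g = 8 + 12*(-1 + (1 - 1*(-5))) = 8 + 12*(-1 + (1 + 5)) = 8 + 12*(-1 + 6) = 8 + 12*5 = 8 + 60 = 68)
J(B) = 139*B²
(X(78, (15 + 3)²) + J(g)) + 1319059 = (78 + 139*68²) + 1319059 = (78 + 139*4624) + 1319059 = (78 + 642736) + 1319059 = 642814 + 1319059 = 1961873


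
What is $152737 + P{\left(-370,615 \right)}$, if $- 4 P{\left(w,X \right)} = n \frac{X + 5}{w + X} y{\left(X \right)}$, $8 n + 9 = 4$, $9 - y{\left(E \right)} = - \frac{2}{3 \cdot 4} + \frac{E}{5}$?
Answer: $\frac{359131559}{2352} \approx 1.5269 \cdot 10^{5}$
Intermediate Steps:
$y{\left(E \right)} = \frac{55}{6} - \frac{E}{5}$ ($y{\left(E \right)} = 9 - \left(- \frac{2}{3 \cdot 4} + \frac{E}{5}\right) = 9 - \left(- \frac{2}{12} + E \frac{1}{5}\right) = 9 - \left(\left(-2\right) \frac{1}{12} + \frac{E}{5}\right) = 9 - \left(- \frac{1}{6} + \frac{E}{5}\right) = \frac{55}{6} - \frac{E}{5}$)
$n = - \frac{5}{8}$ ($n = - \frac{9}{8} + \frac{1}{8} \cdot 4 = - \frac{9}{8} + \frac{1}{2} = - \frac{5}{8} \approx -0.625$)
$P{\left(w,X \right)} = \frac{5 \left(5 + X\right) \left(\frac{55}{6} - \frac{X}{5}\right)}{32 \left(X + w\right)}$ ($P{\left(w,X \right)} = - \frac{- \frac{5 \frac{X + 5}{w + X}}{8} \left(\frac{55}{6} - \frac{X}{5}\right)}{4} = - \frac{- \frac{5 \frac{5 + X}{X + w}}{8} \left(\frac{55}{6} - \frac{X}{5}\right)}{4} = - \frac{- \frac{5 \left(5 + X\right)}{8 \left(X + w\right)} \left(\frac{55}{6} - \frac{X}{5}\right)}{4} = - \frac{\left(- \frac{5}{8}\right) \frac{1}{X + w} \left(5 + X\right) \left(\frac{55}{6} - \frac{X}{5}\right)}{4} = \frac{5 \left(5 + X\right) \left(\frac{55}{6} - \frac{X}{5}\right)}{32 \left(X + w\right)}$)
$152737 + P{\left(-370,615 \right)} = 152737 - \frac{\left(-275 + 6 \cdot 615\right) \left(5 + 615\right)}{192 \cdot 615 + 192 \left(-370\right)} = 152737 - \frac{1}{118080 - 71040} \left(-275 + 3690\right) 620 = 152737 - \frac{1}{47040} \cdot 3415 \cdot 620 = 152737 - \frac{105865}{2352} = \frac{359131559}{2352}$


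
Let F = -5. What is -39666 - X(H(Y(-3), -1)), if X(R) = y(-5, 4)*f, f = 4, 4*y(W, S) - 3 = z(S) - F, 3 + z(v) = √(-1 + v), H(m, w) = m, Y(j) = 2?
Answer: -39671 - √3 ≈ -39673.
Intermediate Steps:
z(v) = -3 + √(-1 + v)
y(W, S) = 5/4 + √(-1 + S)/4 (y(W, S) = ¾ + ((-3 + √(-1 + S)) - 1*(-5))/4 = ¾ + ((-3 + √(-1 + S)) + 5)/4 = ¾ + (2 + √(-1 + S))/4 = ¾ + (½ + √(-1 + S)/4) = 5/4 + √(-1 + S)/4)
X(R) = 5 + √3 (X(R) = (5/4 + √(-1 + 4)/4)*4 = (5/4 + √3/4)*4 = 5 + √3)
-39666 - X(H(Y(-3), -1)) = -39666 - (5 + √3) = -39666 + (-5 - √3) = -39671 - √3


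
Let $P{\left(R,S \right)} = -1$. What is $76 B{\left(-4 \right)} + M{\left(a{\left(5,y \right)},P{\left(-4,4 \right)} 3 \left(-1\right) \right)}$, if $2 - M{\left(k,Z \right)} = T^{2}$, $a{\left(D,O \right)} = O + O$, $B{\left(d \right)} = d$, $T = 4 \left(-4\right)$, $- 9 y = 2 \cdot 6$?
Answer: $-558$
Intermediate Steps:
$y = - \frac{4}{3}$ ($y = - \frac{2 \cdot 6}{9} = \left(- \frac{1}{9}\right) 12 = - \frac{4}{3} \approx -1.3333$)
$T = -16$
$a{\left(D,O \right)} = 2 O$
$M{\left(k,Z \right)} = -254$ ($M{\left(k,Z \right)} = 2 - \left(-16\right)^{2} = 2 - 256 = -254$)
$76 B{\left(-4 \right)} + M{\left(a{\left(5,y \right)},P{\left(-4,4 \right)} 3 \left(-1\right) \right)} = 76 \left(-4\right) - 254 = -304 - 254 = -558$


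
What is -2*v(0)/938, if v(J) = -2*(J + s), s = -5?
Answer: -10/469 ≈ -0.021322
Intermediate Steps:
v(J) = 10 - 2*J (v(J) = -2*(J - 5) = -2*(-5 + J) = 10 - 2*J)
-2*v(0)/938 = -2*(10 - 2*0)/938 = -2*(10 + 0)*(1/938) = -2*10*(1/938) = -20*1/938 = -10/469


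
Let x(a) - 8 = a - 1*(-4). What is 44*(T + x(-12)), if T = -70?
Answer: -3080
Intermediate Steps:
x(a) = 12 + a (x(a) = 8 + (a - 1*(-4)) = 8 + (a + 4) = 8 + (4 + a) = 12 + a)
44*(T + x(-12)) = 44*(-70 + (12 - 12)) = 44*(-70 + 0) = 44*(-70) = -3080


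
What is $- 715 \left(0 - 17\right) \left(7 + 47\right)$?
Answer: $656370$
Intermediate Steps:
$- 715 \left(0 - 17\right) \left(7 + 47\right) = - 715 \left(\left(-17\right) 54\right) = \left(-715\right) \left(-918\right) = 656370$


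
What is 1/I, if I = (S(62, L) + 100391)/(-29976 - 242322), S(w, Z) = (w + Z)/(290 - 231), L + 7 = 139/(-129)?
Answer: -2072460078/764082857 ≈ -2.7123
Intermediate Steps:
L = -1042/129 (L = -7 + 139/(-129) = -7 + 139*(-1/129) = -7 - 139/129 = -1042/129 ≈ -8.0775)
S(w, Z) = Z/59 + w/59 (S(w, Z) = (Z + w)/59 = (Z + w)*(1/59) = Z/59 + w/59)
I = -764082857/2072460078 (I = (((1/59)*(-1042/129) + (1/59)*62) + 100391)/(-29976 - 242322) = ((-1042/7611 + 62/59) + 100391)/(-272298) = (6956/7611 + 100391)*(-1/272298) = (764082857/7611)*(-1/272298) = -764082857/2072460078 ≈ -0.36868)
1/I = 1/(-764082857/2072460078) = -2072460078/764082857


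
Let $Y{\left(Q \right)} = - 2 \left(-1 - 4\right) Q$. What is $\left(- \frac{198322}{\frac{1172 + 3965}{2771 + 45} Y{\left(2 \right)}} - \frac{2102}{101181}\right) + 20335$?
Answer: $\frac{3520043329507}{236257635} \approx 14899.0$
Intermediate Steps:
$Y{\left(Q \right)} = 10 Q$ ($Y{\left(Q \right)} = \left(-2\right) \left(-5\right) Q = 10 Q$)
$\left(- \frac{198322}{\frac{1172 + 3965}{2771 + 45} Y{\left(2 \right)}} - \frac{2102}{101181}\right) + 20335 = \left(- \frac{198322}{\frac{1172 + 3965}{2771 + 45} \cdot 10 \cdot 2} - \frac{2102}{101181}\right) + 20335 = \left(- \frac{198322}{\frac{5137}{2816} \cdot 20} - \frac{2102}{101181}\right) + 20335 = \left(- \frac{198322}{5137 \cdot \frac{1}{2816} \cdot 20} - \frac{2102}{101181}\right) + 20335 = \left(- \frac{198322}{\frac{467}{256} \cdot 20} - \frac{2102}{101181}\right) + 20335 = \left(- \frac{198322}{\frac{2335}{64}} - \frac{2102}{101181}\right) + 20335 = \left(\left(-198322\right) \frac{64}{2335} - \frac{2102}{101181}\right) + 20335 = \left(- \frac{12692608}{2335} - \frac{2102}{101181}\right) + 20335 = - \frac{1284255678218}{236257635} + 20335 = \frac{3520043329507}{236257635}$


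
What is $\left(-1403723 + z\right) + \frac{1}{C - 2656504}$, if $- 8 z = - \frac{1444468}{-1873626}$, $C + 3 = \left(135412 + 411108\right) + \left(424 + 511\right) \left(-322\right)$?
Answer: $- \frac{12682411004676668093}{9034838165364} \approx -1.4037 \cdot 10^{6}$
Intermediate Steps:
$C = 245447$ ($C = -3 + \left(\left(135412 + 411108\right) + \left(424 + 511\right) \left(-322\right)\right) = -3 + \left(546520 + 935 \left(-322\right)\right) = -3 + \left(546520 - 301070\right) = -3 + 245450 = 245447$)
$z = - \frac{361117}{3747252}$ ($z = - \frac{\left(-1444468\right) \frac{1}{-1873626}}{8} = - \frac{\left(-1444468\right) \left(- \frac{1}{1873626}\right)}{8} = \left(- \frac{1}{8}\right) \frac{722234}{936813} = - \frac{361117}{3747252} \approx -0.096368$)
$\left(-1403723 + z\right) + \frac{1}{C - 2656504} = \left(-1403723 - \frac{361117}{3747252}\right) + \frac{1}{245447 - 2656504} = - \frac{5260104180313}{3747252} + \frac{1}{-2411057} = - \frac{5260104180313}{3747252} - \frac{1}{2411057} = - \frac{12682411004676668093}{9034838165364}$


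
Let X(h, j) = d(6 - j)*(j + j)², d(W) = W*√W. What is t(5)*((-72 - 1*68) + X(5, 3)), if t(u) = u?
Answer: -700 + 540*√3 ≈ 235.31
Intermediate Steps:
d(W) = W^(3/2)
X(h, j) = 4*j²*(6 - j)^(3/2) (X(h, j) = (6 - j)^(3/2)*(j + j)² = (6 - j)^(3/2)*(2*j)² = (6 - j)^(3/2)*(4*j²) = 4*j²*(6 - j)^(3/2))
t(5)*((-72 - 1*68) + X(5, 3)) = 5*((-72 - 1*68) + 4*3²*(6 - 1*3)^(3/2)) = 5*((-72 - 68) + 4*9*(6 - 3)^(3/2)) = 5*(-140 + 4*9*3^(3/2)) = 5*(-140 + 4*9*(3*√3)) = 5*(-140 + 108*√3) = -700 + 540*√3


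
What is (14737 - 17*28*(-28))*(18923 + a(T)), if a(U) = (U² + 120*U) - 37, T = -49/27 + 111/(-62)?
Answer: 484101557360155/934092 ≈ 5.1826e+8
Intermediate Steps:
T = -6035/1674 (T = -49*1/27 + 111*(-1/62) = -49/27 - 111/62 = -6035/1674 ≈ -3.6051)
a(U) = -37 + U² + 120*U
(14737 - 17*28*(-28))*(18923 + a(T)) = (14737 - 17*28*(-28))*(18923 + (-37 + (-6035/1674)² + 120*(-6035/1674))) = (14737 - 476*(-28))*(18923 + (-37 + 36421225/2802276 - 120700/279)) = (14737 + 13328)*(18923 - 1279573787/2802276) = 28065*(51747894961/2802276) = 484101557360155/934092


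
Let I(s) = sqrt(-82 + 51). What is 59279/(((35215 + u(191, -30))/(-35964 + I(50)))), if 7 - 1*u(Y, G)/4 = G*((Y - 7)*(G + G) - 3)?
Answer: 2131909956/1289917 - 59279*I*sqrt(31)/1289917 ≈ 1652.8 - 0.25587*I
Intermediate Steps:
u(Y, G) = 28 - 4*G*(-3 + 2*G*(-7 + Y)) (u(Y, G) = 28 - 4*G*((Y - 7)*(G + G) - 3) = 28 - 4*G*((-7 + Y)*(2*G) - 3) = 28 - 4*G*(2*G*(-7 + Y) - 3) = 28 - 4*G*(-3 + 2*G*(-7 + Y)))
I(s) = I*sqrt(31) (I(s) = sqrt(-31) = I*sqrt(31))
59279/(((35215 + u(191, -30))/(-35964 + I(50)))) = 59279/(((35215 + (28 + 12*(-30) + 56*(-30)**2 - 8*191*(-30)**2))/(-35964 + I*sqrt(31)))) = 59279/(((35215 + (28 - 360 + 56*900 - 8*191*900))/(-35964 + I*sqrt(31)))) = 59279/(((35215 + (28 - 360 + 50400 - 1375200))/(-35964 + I*sqrt(31)))) = 59279/(((35215 - 1325132)/(-35964 + I*sqrt(31)))) = 59279/((-1289917/(-35964 + I*sqrt(31)))) = 59279*(35964/1289917 - I*sqrt(31)/1289917) = 2131909956/1289917 - 59279*I*sqrt(31)/1289917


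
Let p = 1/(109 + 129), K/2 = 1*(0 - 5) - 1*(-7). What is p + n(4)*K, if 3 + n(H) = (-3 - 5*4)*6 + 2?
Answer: -132327/238 ≈ -556.00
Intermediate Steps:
n(H) = -139 (n(H) = -3 + ((-3 - 5*4)*6 + 2) = -3 + ((-3 - 20)*6 + 2) = -3 + (-23*6 + 2) = -3 + (-138 + 2) = -3 - 136 = -139)
K = 4 (K = 2*(1*(0 - 5) - 1*(-7)) = 2*(1*(-5) + 7) = 2*(-5 + 7) = 2*2 = 4)
p = 1/238 ≈ 0.0042017
p + n(4)*K = 1/238 - 139*4 = 1/238 - 556 = -132327/238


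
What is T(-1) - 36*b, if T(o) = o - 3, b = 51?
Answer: -1840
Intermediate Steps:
T(o) = -3 + o
T(-1) - 36*b = (-3 - 1) - 36*51 = -4 - 1836 = -1840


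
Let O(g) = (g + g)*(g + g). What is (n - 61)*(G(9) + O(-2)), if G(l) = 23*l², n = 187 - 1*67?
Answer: 110861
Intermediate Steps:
n = 120 (n = 187 - 67 = 120)
O(g) = 4*g² (O(g) = (2*g)*(2*g) = 4*g²)
(n - 61)*(G(9) + O(-2)) = (120 - 61)*(23*9² + 4*(-2)²) = 59*(23*81 + 4*4) = 59*(1863 + 16) = 59*1879 = 110861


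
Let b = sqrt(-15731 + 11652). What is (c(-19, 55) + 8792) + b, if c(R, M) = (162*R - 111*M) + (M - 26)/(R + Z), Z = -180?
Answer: -77838/199 + I*sqrt(4079) ≈ -391.15 + 63.867*I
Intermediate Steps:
b = I*sqrt(4079) (b = sqrt(-4079) = I*sqrt(4079) ≈ 63.867*I)
c(R, M) = -111*M + 162*R + (-26 + M)/(-180 + R) (c(R, M) = (162*R - 111*M) + (M - 26)/(R - 180) = (-111*M + 162*R) + (-26 + M)/(-180 + R) = -111*M + 162*R + (-26 + M)/(-180 + R))
(c(-19, 55) + 8792) + b = ((-26 - 29160*(-19) + 162*(-19)**2 + 19981*55 - 111*55*(-19))/(-180 - 19) + 8792) + I*sqrt(4079) = ((-26 + 554040 + 162*361 + 1098955 + 115995)/(-199) + 8792) + I*sqrt(4079) = (-(-26 + 554040 + 58482 + 1098955 + 115995)/199 + 8792) + I*sqrt(4079) = (-1/199*1827446 + 8792) + I*sqrt(4079) = (-1827446/199 + 8792) + I*sqrt(4079) = -77838/199 + I*sqrt(4079)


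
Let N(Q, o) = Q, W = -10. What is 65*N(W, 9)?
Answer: -650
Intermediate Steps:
65*N(W, 9) = 65*(-10) = -650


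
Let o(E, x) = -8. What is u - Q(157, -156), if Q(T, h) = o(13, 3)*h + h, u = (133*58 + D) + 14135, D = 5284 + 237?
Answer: 26278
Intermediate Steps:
D = 5521
u = 27370 (u = (133*58 + 5521) + 14135 = (7714 + 5521) + 14135 = 13235 + 14135 = 27370)
Q(T, h) = -7*h (Q(T, h) = -8*h + h = -7*h)
u - Q(157, -156) = 27370 - (-7)*(-156) = 27370 - 1*1092 = 27370 - 1092 = 26278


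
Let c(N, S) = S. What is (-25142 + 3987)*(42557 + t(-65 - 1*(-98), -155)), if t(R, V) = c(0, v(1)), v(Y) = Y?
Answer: -900314490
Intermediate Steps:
t(R, V) = 1
(-25142 + 3987)*(42557 + t(-65 - 1*(-98), -155)) = (-25142 + 3987)*(42557 + 1) = -21155*42558 = -900314490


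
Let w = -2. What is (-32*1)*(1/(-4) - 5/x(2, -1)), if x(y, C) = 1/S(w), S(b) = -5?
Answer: -792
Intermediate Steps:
x(y, C) = -⅕ (x(y, C) = 1/(-5) = -⅕)
(-32*1)*(1/(-4) - 5/x(2, -1)) = (-32*1)*(1/(-4) - 5/(-⅕)) = -32*(1*(-¼) - 5*(-5)) = -32*(-¼ + 25) = -32*99/4 = -792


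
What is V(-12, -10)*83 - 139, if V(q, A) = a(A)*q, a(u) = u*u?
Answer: -99739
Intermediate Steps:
a(u) = u²
V(q, A) = q*A² (V(q, A) = A²*q = q*A²)
V(-12, -10)*83 - 139 = -12*(-10)²*83 - 139 = -12*100*83 - 139 = -1200*83 - 139 = -99600 - 139 = -99739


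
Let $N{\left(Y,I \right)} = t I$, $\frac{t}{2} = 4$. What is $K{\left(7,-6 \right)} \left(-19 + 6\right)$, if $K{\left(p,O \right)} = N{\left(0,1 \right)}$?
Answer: $-104$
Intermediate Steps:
$t = 8$ ($t = 2 \cdot 4 = 8$)
$N{\left(Y,I \right)} = 8 I$
$K{\left(p,O \right)} = 8$ ($K{\left(p,O \right)} = 8 \cdot 1 = 8$)
$K{\left(7,-6 \right)} \left(-19 + 6\right) = 8 \left(-19 + 6\right) = 8 \left(-13\right) = -104$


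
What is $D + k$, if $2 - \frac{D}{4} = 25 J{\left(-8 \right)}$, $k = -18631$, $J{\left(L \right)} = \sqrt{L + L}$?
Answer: $-18623 - 400 i \approx -18623.0 - 400.0 i$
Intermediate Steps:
$J{\left(L \right)} = \sqrt{2} \sqrt{L}$ ($J{\left(L \right)} = \sqrt{2 L} = \sqrt{2} \sqrt{L}$)
$D = 8 - 400 i$ ($D = 8 - 4 \cdot 25 \sqrt{2} \sqrt{-8} = 8 - 4 \cdot 25 \sqrt{2} \cdot 2 i \sqrt{2} = 8 - 4 \cdot 25 \cdot 4 i = 8 - 4 \cdot 100 i = 8 - 400 i \approx 8.0 - 400.0 i$)
$D + k = \left(8 - 400 i\right) - 18631 = -18623 - 400 i$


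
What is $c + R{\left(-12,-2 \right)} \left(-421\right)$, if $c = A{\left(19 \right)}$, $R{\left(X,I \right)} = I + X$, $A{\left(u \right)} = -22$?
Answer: $5872$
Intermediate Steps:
$c = -22$
$c + R{\left(-12,-2 \right)} \left(-421\right) = -22 + \left(-2 - 12\right) \left(-421\right) = -22 - -5894 = -22 + 5894 = 5872$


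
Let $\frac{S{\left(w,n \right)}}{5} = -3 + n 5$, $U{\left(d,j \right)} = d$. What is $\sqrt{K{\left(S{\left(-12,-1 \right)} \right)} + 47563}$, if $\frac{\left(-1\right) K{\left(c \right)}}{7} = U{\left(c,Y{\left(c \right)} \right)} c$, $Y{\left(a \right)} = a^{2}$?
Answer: $\sqrt{36363} \approx 190.69$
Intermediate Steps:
$S{\left(w,n \right)} = -15 + 25 n$ ($S{\left(w,n \right)} = 5 \left(-3 + n 5\right) = 5 \left(-3 + 5 n\right) = -15 + 25 n$)
$K{\left(c \right)} = - 7 c^{2}$ ($K{\left(c \right)} = - 7 c c = - 7 c^{2}$)
$\sqrt{K{\left(S{\left(-12,-1 \right)} \right)} + 47563} = \sqrt{- 7 \left(-15 + 25 \left(-1\right)\right)^{2} + 47563} = \sqrt{- 7 \left(-15 - 25\right)^{2} + 47563} = \sqrt{- 7 \left(-40\right)^{2} + 47563} = \sqrt{\left(-7\right) 1600 + 47563} = \sqrt{-11200 + 47563} = \sqrt{36363}$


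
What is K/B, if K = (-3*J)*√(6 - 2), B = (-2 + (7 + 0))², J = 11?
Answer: -66/25 ≈ -2.6400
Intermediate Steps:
B = 25 (B = (-2 + 7)² = 5² = 25)
K = -66 (K = (-3*11)*√(6 - 2) = -33*√4 = -33*2 = -66)
K/B = -66/25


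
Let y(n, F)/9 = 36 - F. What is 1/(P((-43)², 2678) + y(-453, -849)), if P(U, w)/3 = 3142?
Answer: 1/17391 ≈ 5.7501e-5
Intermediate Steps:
y(n, F) = 324 - 9*F (y(n, F) = 9*(36 - F) = 324 - 9*F)
P(U, w) = 9426 (P(U, w) = 3*3142 = 9426)
1/(P((-43)², 2678) + y(-453, -849)) = 1/(9426 + (324 - 9*(-849))) = 1/(9426 + (324 + 7641)) = 1/(9426 + 7965) = 1/17391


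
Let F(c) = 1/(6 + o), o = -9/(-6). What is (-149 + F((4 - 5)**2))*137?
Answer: -305921/15 ≈ -20395.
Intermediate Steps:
o = 3/2 (o = -9*(-1/6) = 3/2 ≈ 1.5000)
F(c) = 2/15 (F(c) = 1/(6 + 3/2) = 1/(15/2) = 2/15)
(-149 + F((4 - 5)**2))*137 = (-149 + 2/15)*137 = -2233/15*137 = -305921/15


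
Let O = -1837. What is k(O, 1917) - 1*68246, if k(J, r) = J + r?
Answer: -68166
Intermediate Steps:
k(O, 1917) - 1*68246 = (-1837 + 1917) - 1*68246 = 80 - 68246 = -68166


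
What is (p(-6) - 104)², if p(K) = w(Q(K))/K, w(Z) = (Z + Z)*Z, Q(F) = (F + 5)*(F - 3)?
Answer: 17161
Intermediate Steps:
Q(F) = (-3 + F)*(5 + F) (Q(F) = (5 + F)*(-3 + F) = (-3 + F)*(5 + F))
w(Z) = 2*Z² (w(Z) = (2*Z)*Z = 2*Z²)
p(K) = 2*(-15 + K² + 2*K)²/K (p(K) = (2*(-15 + K² + 2*K)²)/K = 2*(-15 + K² + 2*K)²/K)
(p(-6) - 104)² = (2*(-15 + (-6)² + 2*(-6))²/(-6) - 104)² = (2*(-⅙)*(-15 + 36 - 12)² - 104)² = (2*(-⅙)*9² - 104)² = (2*(-⅙)*81 - 104)² = (-27 - 104)² = (-131)² = 17161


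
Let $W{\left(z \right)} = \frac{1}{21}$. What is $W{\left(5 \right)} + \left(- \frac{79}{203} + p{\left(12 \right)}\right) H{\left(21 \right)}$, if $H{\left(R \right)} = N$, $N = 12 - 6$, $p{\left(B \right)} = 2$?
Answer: $\frac{845}{87} \approx 9.7126$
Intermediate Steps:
$W{\left(z \right)} = \frac{1}{21}$
$N = 6$ ($N = 12 - 6 = 6$)
$H{\left(R \right)} = 6$
$W{\left(5 \right)} + \left(- \frac{79}{203} + p{\left(12 \right)}\right) H{\left(21 \right)} = \frac{1}{21} + \left(- \frac{79}{203} + 2\right) 6 = \frac{1}{21} + \frac{327}{203} \cdot 6 = \frac{1}{21} + \frac{1962}{203} = \frac{845}{87}$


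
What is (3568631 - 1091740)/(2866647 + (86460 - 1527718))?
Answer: 2476891/1425389 ≈ 1.7377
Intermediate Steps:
(3568631 - 1091740)/(2866647 + (86460 - 1527718)) = 2476891/(2866647 - 1441258) = 2476891/1425389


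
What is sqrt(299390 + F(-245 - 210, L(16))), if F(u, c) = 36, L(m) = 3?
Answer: sqrt(299426) ≈ 547.20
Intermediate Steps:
sqrt(299390 + F(-245 - 210, L(16))) = sqrt(299390 + 36) = sqrt(299426)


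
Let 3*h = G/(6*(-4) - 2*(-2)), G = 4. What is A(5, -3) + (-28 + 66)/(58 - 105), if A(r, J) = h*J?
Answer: -143/235 ≈ -0.60851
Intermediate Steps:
h = -1/15 (h = (4/(6*(-4) - 2*(-2)))/3 = (4/(-24 + 4))/3 = (4/(-20))/3 = (4*(-1/20))/3 = (1/3)*(-1/5) = -1/15 ≈ -0.066667)
A(r, J) = -J/15
A(5, -3) + (-28 + 66)/(58 - 105) = -1/15*(-3) + (-28 + 66)/(58 - 105) = 1/5 + 38/(-47) = 1/5 + 38*(-1/47) = 1/5 - 38/47 = -143/235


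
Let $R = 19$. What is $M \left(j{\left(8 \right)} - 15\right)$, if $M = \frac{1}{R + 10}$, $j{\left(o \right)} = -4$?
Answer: $- \frac{19}{29} \approx -0.65517$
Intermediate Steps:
$M = \frac{1}{29}$ ($M = \frac{1}{19 + 10} = \frac{1}{29} \approx 0.034483$)
$M \left(j{\left(8 \right)} - 15\right) = \frac{-4 - 15}{29} = \frac{1}{29} \left(-19\right) = - \frac{19}{29}$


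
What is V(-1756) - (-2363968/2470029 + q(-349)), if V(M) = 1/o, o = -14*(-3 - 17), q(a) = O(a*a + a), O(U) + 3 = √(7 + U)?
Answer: 2739205429/691608120 - √121459 ≈ -344.55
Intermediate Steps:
O(U) = -3 + √(7 + U)
q(a) = -3 + √(7 + a + a²) (q(a) = -3 + √(7 + (a*a + a)) = -3 + √(7 + (a² + a)) = -3 + √(7 + (a + a²)) = -3 + √(7 + a + a²))
o = 280 (o = -14*(-20) = 280)
V(M) = 1/280
V(-1756) - (-2363968/2470029 + q(-349)) = 1/280 - (-2363968/2470029 + (-3 + √(7 - 349*(1 - 349)))) = 1/280 - (-2363968*1/2470029 + (-3 + √(7 - 349*(-348)))) = 1/280 - (-2363968/2470029 + (-3 + √(7 + 121452))) = 1/280 - (-2363968/2470029 + (-3 + √121459)) = 1/280 - (-9774055/2470029 + √121459) = 1/280 + (9774055/2470029 - √121459) = 2739205429/691608120 - √121459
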